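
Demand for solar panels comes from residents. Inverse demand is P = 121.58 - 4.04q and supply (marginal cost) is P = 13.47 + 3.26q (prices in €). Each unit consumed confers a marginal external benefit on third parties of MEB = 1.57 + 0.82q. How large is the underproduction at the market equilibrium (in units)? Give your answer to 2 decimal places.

Market equilibrium (private): 13.47 + 3.26q = 121.58 - 4.04q → q_m = 14.8096.
Social marginal benefit = demand + MEB = 123.15 - 3.22q.
Set SMB = MC: 123.15 - 3.22q = 13.47 + 3.26q → q* = 16.9259.
Gap = |14.8096 − 16.9259| = 2.1163.

2.12 units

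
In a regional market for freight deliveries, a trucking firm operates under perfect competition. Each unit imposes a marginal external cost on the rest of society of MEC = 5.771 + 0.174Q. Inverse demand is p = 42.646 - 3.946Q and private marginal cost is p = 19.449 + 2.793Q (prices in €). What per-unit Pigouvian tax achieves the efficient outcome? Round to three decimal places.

Social marginal cost = private MC + MEC = 25.220 + 2.967Q.
Set SMC = demand: 25.220 + 2.967Q = 42.646 - 3.946Q → Q* = 2.5208.
The Pigouvian tax equals MEC at Q*: 5.771 + 0.174×2.5208 = 6.2096.

tax = €6.210 per unit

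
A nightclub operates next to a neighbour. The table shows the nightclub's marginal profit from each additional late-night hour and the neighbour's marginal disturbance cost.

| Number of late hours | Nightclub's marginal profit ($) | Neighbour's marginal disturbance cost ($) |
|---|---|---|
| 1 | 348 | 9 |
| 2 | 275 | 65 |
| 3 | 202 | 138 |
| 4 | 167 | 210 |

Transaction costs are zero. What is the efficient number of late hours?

3

Bargaining reaches the level where marginal profit last exceeds marginal disturbance cost.
That holds through level 3 (202 ≥ 138) but not at 4 (167 < 210).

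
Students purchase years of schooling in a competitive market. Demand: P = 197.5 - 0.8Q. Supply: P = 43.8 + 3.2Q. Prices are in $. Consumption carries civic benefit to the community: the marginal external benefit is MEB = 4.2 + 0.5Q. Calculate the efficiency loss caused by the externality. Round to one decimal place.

Market equilibrium (private): 43.8 + 3.2Q = 197.5 - 0.8Q → Q_m = 38.4250.
Social marginal benefit = demand + MEB = 201.7 - 0.3Q.
Set SMB = MC: 201.7 - 0.3Q = 43.8 + 3.2Q → Q* = 45.1143.
Between Q* and Q_m the wedge SMB − MC runs linearly from 0 to MEB(Q_m), so the loss is a triangle.
DWL = ½ × 6.6893 × 23.4125 = 78.3066.

DWL = $78.3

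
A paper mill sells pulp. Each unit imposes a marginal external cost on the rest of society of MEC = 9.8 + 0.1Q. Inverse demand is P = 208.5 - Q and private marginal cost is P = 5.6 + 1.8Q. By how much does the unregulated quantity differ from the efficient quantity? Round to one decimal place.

Market equilibrium (private): 5.6 + 1.8Q = 208.5 - Q → Q_m = 72.4643.
Social marginal cost = private MC + MEC = 15.4 + 1.9Q.
Set SMC = demand: 15.4 + 1.9Q = 208.5 - Q → Q* = 66.5862.
Gap = |72.4643 − 66.5862| = 5.8781.

5.9 units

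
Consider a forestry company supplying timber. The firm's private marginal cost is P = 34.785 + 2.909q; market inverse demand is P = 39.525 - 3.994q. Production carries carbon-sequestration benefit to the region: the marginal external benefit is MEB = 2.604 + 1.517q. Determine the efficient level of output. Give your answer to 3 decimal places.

Social marginal cost = private MC − MEB = 32.181 + 1.392q.
Set SMC = demand: 32.181 + 1.392q = 39.525 - 3.994q → q* = 1.3635.

q* = 1.364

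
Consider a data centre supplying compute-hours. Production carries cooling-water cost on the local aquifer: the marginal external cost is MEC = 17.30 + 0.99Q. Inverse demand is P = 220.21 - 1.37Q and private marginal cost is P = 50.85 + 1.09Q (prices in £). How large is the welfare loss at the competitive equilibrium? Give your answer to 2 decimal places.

Market equilibrium (private): 50.85 + 1.09Q = 220.21 - 1.37Q → Q_m = 68.8455.
Social marginal cost = private MC + MEC = 68.15 + 2.08Q.
Set SMC = demand: 68.15 + 2.08Q = 220.21 - 1.37Q → Q* = 44.0754.
Between Q* and Q_m the wedge SMC − demand runs linearly from 0 to MEC(Q_m), so the loss is a triangle.
DWL = ½ × 24.7701 × 85.4571 = 1058.3905.

DWL = £1058.39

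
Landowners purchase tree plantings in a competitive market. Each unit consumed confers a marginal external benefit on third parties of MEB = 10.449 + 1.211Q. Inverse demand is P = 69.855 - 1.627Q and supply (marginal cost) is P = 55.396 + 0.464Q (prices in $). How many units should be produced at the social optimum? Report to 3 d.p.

Social marginal benefit = demand + MEB = 80.304 - 0.416Q.
Set SMB = MC: 80.304 - 0.416Q = 55.396 + 0.464Q → Q* = 28.3045.

Q* = 28.305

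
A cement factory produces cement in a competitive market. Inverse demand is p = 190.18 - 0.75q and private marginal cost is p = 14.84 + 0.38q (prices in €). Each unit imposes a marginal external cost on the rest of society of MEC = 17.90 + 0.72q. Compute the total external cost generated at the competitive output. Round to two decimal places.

€11445.28

Market equilibrium (private): 14.84 + 0.38q = 190.18 - 0.75q → q_m = 155.1681.
Total external cost = ∫₀^{q_m} (17.90 + 0.72q) dq = 17.90×155.1681 + ½×0.72×155.1681² = 11445.2791.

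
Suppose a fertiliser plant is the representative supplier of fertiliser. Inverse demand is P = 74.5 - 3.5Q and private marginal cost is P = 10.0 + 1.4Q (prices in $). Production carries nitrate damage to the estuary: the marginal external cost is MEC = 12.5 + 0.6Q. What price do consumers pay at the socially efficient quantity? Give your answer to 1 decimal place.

Social marginal cost = private MC + MEC = 22.5 + 2.0Q.
Set SMC = demand: 22.5 + 2.0Q = 74.5 - 3.5Q → Q* = 9.4545.
Consumer price on the demand curve at Q*: 74.5 − 3.5×9.4545 = 41.4093.

P = $41.4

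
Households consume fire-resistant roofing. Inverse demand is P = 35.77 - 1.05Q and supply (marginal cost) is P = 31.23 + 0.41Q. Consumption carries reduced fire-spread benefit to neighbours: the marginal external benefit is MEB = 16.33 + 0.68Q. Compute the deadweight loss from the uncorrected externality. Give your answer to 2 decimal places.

DWL = 218.08

Market equilibrium (private): 31.23 + 0.41Q = 35.77 - 1.05Q → Q_m = 3.1096.
Social marginal benefit = demand + MEB = 52.10 - 0.37Q.
Set SMB = MC: 52.10 - 0.37Q = 31.23 + 0.41Q → Q* = 26.7564.
The welfare-loss triangle has base |Q_m − Q*| and height MEB(Q_m) (the vertical gap between SMB and MC is zero at Q* and MEB at Q_m).
DWL = ½ × 23.6468 × 18.4445 = 218.0767.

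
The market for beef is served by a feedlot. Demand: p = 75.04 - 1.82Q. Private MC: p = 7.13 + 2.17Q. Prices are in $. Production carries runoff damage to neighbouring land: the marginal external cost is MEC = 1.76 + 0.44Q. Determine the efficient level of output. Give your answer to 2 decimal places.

Social marginal cost = private MC + MEC = 8.89 + 2.61Q.
Set SMC = demand: 8.89 + 2.61Q = 75.04 - 1.82Q → Q* = 14.9323.

Q* = 14.93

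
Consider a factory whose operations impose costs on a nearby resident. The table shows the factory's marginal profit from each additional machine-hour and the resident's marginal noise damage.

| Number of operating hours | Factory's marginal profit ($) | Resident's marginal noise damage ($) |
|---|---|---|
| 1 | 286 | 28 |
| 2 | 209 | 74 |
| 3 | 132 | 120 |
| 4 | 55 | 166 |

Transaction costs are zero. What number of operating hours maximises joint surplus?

3

Bargaining reaches the level where marginal profit last exceeds marginal noise damage.
That holds through level 3 (132 ≥ 120) but not at 4 (55 < 166).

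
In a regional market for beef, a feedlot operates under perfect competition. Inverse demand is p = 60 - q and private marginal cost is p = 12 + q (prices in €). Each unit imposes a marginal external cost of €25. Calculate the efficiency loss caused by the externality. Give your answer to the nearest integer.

DWL = €156

Market equilibrium (private): 12 + q = 60 - q → q_m = 24.0000.
Social marginal cost = private MC + MEC = 37 + q.
Set SMC = demand: 37 + q = 60 - q → q* = 11.5000.
The welfare-loss triangle has base |q_m − q*| and height MEC(q_m) (the vertical gap between SMC and demand is zero at q* and MEC at q_m).
DWL = ½ × 12.5000 × 25.0000 = 156.2500.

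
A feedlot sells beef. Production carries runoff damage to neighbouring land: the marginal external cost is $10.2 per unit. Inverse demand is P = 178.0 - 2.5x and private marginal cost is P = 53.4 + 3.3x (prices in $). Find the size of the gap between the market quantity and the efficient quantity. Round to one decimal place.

1.8 units

Market equilibrium (private): 53.4 + 3.3x = 178.0 - 2.5x → x_m = 21.4828.
Social marginal cost = private MC + MEC = 63.6 + 3.3x.
Set SMC = demand: 63.6 + 3.3x = 178.0 - 2.5x → x* = 19.7241.
Gap = |21.4828 − 19.7241| = 1.7587.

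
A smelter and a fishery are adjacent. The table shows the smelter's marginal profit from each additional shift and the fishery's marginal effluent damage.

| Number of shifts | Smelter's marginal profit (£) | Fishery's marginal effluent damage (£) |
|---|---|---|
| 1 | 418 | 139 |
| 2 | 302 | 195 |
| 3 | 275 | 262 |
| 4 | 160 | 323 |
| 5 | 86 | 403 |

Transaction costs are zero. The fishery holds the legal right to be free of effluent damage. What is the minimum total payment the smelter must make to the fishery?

Efficient level: marginal profit ≥ marginal effluent damage through level 3, so k* = 3.
With the fishery holding the right, the smelter must at least compensate total damage at k*: 139 + 195 + 262 = 596.

£596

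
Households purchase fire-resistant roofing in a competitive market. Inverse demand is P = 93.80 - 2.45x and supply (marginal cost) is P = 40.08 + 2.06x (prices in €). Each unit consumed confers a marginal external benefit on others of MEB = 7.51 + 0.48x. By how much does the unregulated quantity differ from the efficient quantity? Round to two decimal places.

3.28 units

Market equilibrium (private): 40.08 + 2.06x = 93.80 - 2.45x → x_m = 11.9113.
Social marginal benefit = demand + MEB = 101.31 - 1.97x.
Set SMB = MC: 101.31 - 1.97x = 40.08 + 2.06x → x* = 15.1935.
Gap = |11.9113 − 15.1935| = 3.2822.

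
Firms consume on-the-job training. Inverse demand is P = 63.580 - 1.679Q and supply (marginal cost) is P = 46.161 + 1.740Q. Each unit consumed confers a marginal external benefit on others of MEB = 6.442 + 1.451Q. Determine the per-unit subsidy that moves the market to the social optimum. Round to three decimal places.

subsidy = 24.035 per unit

Social marginal benefit = demand + MEB = 70.022 - 0.228Q.
Set SMB = MC: 70.022 - 0.228Q = 46.161 + 1.740Q → Q* = 12.1245.
The Pigouvian subsidy equals MEB at Q*: 6.442 + 1.451×12.1245 = 24.0346.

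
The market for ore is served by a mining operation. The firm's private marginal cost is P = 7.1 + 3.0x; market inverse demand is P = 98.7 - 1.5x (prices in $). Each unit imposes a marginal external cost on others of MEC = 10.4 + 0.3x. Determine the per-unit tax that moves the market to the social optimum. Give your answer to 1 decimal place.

tax = $15.5 per unit

Social marginal cost = private MC + MEC = 17.5 + 3.3x.
Set SMC = demand: 17.5 + 3.3x = 98.7 - 1.5x → x* = 16.9167.
The Pigouvian tax equals MEC at x*: 10.4 + 0.3×16.9167 = 15.4750.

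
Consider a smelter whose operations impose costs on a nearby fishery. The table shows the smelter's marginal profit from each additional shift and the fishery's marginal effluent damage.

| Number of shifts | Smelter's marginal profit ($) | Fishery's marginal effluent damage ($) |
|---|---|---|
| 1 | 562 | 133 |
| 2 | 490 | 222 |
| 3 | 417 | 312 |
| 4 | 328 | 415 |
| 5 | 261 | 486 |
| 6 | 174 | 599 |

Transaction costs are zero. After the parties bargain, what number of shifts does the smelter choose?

3

Bargaining reaches the level where marginal profit last exceeds marginal effluent damage.
That holds through level 3 (417 ≥ 312) but not at 4 (328 < 415).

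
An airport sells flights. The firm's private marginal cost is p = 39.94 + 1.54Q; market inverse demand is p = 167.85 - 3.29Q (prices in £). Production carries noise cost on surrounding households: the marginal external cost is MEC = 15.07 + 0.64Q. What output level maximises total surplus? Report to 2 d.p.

Social marginal cost = private MC + MEC = 55.01 + 2.18Q.
Set SMC = demand: 55.01 + 2.18Q = 167.85 - 3.29Q → Q* = 20.6289.

Q* = 20.63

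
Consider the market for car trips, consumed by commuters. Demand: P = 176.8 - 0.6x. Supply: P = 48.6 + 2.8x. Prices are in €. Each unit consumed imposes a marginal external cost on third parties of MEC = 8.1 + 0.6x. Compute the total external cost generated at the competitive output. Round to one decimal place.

Market equilibrium (private): 48.6 + 2.8x = 176.8 - 0.6x → x_m = 37.7059.
Total external cost = ∫₀^{x_m} (8.1 + 0.6x) dx = 8.1×37.7059 + ½×0.6×37.7059² = 731.9383.

€731.9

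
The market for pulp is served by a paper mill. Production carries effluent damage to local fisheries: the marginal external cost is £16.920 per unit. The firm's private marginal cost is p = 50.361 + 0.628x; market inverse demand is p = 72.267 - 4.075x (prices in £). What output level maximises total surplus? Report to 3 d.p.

x* = 1.060

Social marginal cost = private MC + MEC = 67.281 + 0.628x.
Set SMC = demand: 67.281 + 0.628x = 72.267 - 4.075x → x* = 1.0602.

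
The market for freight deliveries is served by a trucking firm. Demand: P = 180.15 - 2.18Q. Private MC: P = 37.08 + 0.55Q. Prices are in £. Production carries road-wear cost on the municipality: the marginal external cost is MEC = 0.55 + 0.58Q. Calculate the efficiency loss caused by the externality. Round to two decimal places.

DWL = £144.66

Market equilibrium (private): 37.08 + 0.55Q = 180.15 - 2.18Q → Q_m = 52.4066.
Social marginal cost = private MC + MEC = 37.63 + 1.13Q.
Set SMC = demand: 37.63 + 1.13Q = 180.15 - 2.18Q → Q* = 43.0574.
The welfare-loss triangle has base |Q_m − Q*| and height MEC(Q_m) (the vertical gap between SMC and demand is zero at Q* and MEC at Q_m).
DWL = ½ × 9.3492 × 30.9458 = 144.6592.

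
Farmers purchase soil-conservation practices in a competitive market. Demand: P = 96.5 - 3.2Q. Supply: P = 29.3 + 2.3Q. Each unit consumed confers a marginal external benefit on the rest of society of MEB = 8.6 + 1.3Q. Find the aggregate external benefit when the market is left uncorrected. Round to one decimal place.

202.1

Market equilibrium (private): 29.3 + 2.3Q = 96.5 - 3.2Q → Q_m = 12.2182.
Total external benefit = ∫₀^{Q_m} (8.6 + 1.3Q) dQ = 8.6×12.2182 + ½×1.3×12.2182² = 202.1114.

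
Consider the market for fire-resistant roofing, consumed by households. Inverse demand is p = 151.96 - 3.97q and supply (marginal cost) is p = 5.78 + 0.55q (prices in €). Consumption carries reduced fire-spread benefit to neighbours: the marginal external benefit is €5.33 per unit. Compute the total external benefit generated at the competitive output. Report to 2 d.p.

Market equilibrium (private): 5.78 + 0.55q = 151.96 - 3.97q → q_m = 32.3407.
Total external benefit = MEB × q_m = 5.33 × 32.3407 = 172.3759.

€172.38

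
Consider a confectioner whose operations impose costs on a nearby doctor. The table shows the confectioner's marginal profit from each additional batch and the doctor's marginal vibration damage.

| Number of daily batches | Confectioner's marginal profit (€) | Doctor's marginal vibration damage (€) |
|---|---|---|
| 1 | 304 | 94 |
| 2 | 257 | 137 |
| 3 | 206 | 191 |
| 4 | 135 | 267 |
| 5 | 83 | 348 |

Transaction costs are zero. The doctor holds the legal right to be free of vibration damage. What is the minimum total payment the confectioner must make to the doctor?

€422

Efficient level: marginal profit ≥ marginal vibration damage through level 3, so k* = 3.
With the doctor holding the right, the confectioner must at least compensate total damage at k*: 94 + 137 + 191 = 422.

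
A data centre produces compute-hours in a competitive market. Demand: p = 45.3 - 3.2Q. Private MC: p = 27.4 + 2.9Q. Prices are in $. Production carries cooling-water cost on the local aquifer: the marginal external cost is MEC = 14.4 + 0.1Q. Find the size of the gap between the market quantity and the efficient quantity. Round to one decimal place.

2.4 units

Market equilibrium (private): 27.4 + 2.9Q = 45.3 - 3.2Q → Q_m = 2.9344.
Social marginal cost = private MC + MEC = 41.8 + 3.0Q.
Set SMC = demand: 41.8 + 3.0Q = 45.3 - 3.2Q → Q* = 0.5645.
Gap = |2.9344 − 0.5645| = 2.3699.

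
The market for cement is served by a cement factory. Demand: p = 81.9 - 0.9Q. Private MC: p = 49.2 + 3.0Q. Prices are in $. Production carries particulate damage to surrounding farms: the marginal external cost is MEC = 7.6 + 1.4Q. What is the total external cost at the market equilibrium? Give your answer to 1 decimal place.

$112.9

Market equilibrium (private): 49.2 + 3.0Q = 81.9 - 0.9Q → Q_m = 8.3846.
Total external cost = ∫₀^{Q_m} (7.6 + 1.4Q) dQ = 7.6×8.3846 + ½×1.4×8.3846² = 112.9340.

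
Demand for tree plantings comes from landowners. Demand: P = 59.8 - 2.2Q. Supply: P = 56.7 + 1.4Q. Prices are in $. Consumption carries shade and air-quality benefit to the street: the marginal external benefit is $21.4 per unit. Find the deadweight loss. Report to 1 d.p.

DWL = $63.6

Market equilibrium (private): 56.7 + 1.4Q = 59.8 - 2.2Q → Q_m = 0.8611.
Social marginal benefit = demand + MEB = 81.2 - 2.2Q.
Set SMB = MC: 81.2 - 2.2Q = 56.7 + 1.4Q → Q* = 6.8056.
Between Q* and Q_m the wedge SMB − MC runs linearly from 0 to MEB(Q_m), so the loss is a triangle.
DWL = ½ × 5.9445 × 21.4000 = 63.6062.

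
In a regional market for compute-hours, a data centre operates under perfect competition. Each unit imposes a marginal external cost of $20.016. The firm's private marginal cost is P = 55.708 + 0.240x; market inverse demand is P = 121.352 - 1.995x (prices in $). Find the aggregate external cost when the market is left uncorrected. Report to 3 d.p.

$587.888

Market equilibrium (private): 55.708 + 0.240x = 121.352 - 1.995x → x_m = 29.3709.
Total external cost = MEC × x_m = 20.016 × 29.3709 = 587.8879.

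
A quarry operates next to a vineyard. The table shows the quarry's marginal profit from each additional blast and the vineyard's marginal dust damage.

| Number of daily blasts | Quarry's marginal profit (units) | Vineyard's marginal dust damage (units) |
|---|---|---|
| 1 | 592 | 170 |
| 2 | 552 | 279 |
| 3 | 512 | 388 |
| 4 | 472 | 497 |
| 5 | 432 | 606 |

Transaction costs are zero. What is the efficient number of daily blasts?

Bargaining reaches the level where marginal profit last exceeds marginal dust damage.
That holds through level 3 (512 ≥ 388) but not at 4 (472 < 497).

3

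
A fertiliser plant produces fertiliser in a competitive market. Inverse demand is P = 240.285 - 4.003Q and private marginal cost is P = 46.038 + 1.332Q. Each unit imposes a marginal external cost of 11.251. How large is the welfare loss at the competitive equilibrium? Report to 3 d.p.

Market equilibrium (private): 46.038 + 1.332Q = 240.285 - 4.003Q → Q_m = 36.4099.
Social marginal cost = private MC + MEC = 57.289 + 1.332Q.
Set SMC = demand: 57.289 + 1.332Q = 240.285 - 4.003Q → Q* = 34.3010.
Between Q* and Q_m the wedge SMC − demand runs linearly from 0 to MEC(Q_m), so the loss is a triangle.
DWL = ½ × 2.1089 × 11.2510 = 11.8636.

DWL = 11.864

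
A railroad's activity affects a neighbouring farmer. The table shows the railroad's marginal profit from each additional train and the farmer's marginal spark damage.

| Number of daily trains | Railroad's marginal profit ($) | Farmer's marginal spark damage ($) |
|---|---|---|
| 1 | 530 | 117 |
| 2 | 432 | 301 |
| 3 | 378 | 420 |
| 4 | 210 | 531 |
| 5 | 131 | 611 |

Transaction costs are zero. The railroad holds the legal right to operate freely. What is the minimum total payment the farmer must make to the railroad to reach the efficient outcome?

$719

Left alone the railroad would choose level 5 (marginal profit stays positive).
Efficient level: k* = 2 (marginal profit ≥ marginal spark damage through 2).
The farmer must at least cover the railroad's forgone profit from cutting 5→2: 378 + 210 + 131 = 719.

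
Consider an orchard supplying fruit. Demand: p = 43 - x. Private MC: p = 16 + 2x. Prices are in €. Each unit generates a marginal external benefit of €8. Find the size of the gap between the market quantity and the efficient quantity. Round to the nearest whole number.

Market equilibrium (private): 16 + 2x = 43 - x → x_m = 9.0000.
Social marginal cost = private MC − MEB = 8 + 2x.
Set SMC = demand: 8 + 2x = 43 - x → x* = 11.6667.
Gap = |9.0000 − 11.6667| = 2.6667.

3 units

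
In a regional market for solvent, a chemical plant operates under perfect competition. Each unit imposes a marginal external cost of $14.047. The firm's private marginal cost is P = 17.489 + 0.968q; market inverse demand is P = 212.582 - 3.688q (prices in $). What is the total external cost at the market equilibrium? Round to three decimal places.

$588.589

Market equilibrium (private): 17.489 + 0.968q = 212.582 - 3.688q → q_m = 41.9014.
Total external cost = MEC × q_m = 14.047 × 41.9014 = 588.5890.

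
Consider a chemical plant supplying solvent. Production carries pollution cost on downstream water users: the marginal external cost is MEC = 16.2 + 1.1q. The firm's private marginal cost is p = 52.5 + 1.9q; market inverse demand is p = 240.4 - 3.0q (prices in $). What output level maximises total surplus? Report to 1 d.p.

q* = 28.6

Social marginal cost = private MC + MEC = 68.7 + 3.0q.
Set SMC = demand: 68.7 + 3.0q = 240.4 - 3.0q → q* = 28.6167.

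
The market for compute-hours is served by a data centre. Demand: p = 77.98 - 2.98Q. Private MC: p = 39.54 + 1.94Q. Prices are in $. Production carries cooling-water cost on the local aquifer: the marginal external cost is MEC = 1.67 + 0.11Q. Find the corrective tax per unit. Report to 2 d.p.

tax = $2.47 per unit

Social marginal cost = private MC + MEC = 41.21 + 2.05Q.
Set SMC = demand: 41.21 + 2.05Q = 77.98 - 2.98Q → Q* = 7.3101.
The Pigouvian tax equals MEC at Q*: 1.67 + 0.11×7.3101 = 2.4741.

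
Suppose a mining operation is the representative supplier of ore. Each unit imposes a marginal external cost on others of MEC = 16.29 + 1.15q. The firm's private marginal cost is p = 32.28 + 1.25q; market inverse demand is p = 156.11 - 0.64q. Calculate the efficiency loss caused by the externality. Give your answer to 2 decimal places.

DWL = 1381.12

Market equilibrium (private): 32.28 + 1.25q = 156.11 - 0.64q → q_m = 65.5185.
Social marginal cost = private MC + MEC = 48.57 + 2.40q.
Set SMC = demand: 48.57 + 2.40q = 156.11 - 0.64q → q* = 35.3750.
The loss is the area between SMC and demand from q* to q_m; with linear curves that's a triangle of height MEC(q_m).
DWL = ½ × 30.1435 × 91.6363 = 1381.1194.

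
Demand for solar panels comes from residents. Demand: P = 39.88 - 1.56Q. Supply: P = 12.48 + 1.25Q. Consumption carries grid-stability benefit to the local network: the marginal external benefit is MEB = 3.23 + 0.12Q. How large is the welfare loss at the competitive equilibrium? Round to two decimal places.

Market equilibrium (private): 12.48 + 1.25Q = 39.88 - 1.56Q → Q_m = 9.7509.
Social marginal benefit = demand + MEB = 43.11 - 1.44Q.
Set SMB = MC: 43.11 - 1.44Q = 12.48 + 1.25Q → Q* = 11.3866.
Between Q* and Q_m the wedge SMB − MC runs linearly from 0 to MEB(Q_m), so the loss is a triangle.
DWL = ½ × 1.6357 × 4.4001 = 3.5986.

DWL = 3.60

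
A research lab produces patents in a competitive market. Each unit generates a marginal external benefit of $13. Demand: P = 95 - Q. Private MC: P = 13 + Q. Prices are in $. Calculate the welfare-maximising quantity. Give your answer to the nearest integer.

Social marginal cost = private MC − MEB = 0 + Q.
Set SMC = demand: 0 + Q = 95 - Q → Q* = 47.5000.

Q* = 48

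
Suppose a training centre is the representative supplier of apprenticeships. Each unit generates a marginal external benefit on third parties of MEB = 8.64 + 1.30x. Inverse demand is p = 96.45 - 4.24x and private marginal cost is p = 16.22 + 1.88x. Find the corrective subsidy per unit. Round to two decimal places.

subsidy = 32.61 per unit

Social marginal cost = private MC − MEB = 7.58 + 0.58x.
Set SMC = demand: 7.58 + 0.58x = 96.45 - 4.24x → x* = 18.4378.
The Pigouvian subsidy equals MEB at x*: 8.64 + 1.30×18.4378 = 32.6091.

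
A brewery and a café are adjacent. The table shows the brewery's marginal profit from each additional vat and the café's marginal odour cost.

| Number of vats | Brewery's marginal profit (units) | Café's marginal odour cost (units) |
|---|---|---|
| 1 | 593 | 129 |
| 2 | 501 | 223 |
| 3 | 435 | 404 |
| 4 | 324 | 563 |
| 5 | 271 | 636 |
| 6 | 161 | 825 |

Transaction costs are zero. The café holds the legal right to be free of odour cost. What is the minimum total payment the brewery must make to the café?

Efficient level: marginal profit ≥ marginal odour cost through level 3, so k* = 3.
With the café holding the right, the brewery must at least compensate total damage at k*: 129 + 223 + 404 = 756.

756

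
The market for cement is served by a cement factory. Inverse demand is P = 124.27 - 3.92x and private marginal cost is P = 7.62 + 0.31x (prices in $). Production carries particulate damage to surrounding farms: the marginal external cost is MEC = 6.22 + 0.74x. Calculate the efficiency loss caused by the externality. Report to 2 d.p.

DWL = $71.33

Market equilibrium (private): 7.62 + 0.31x = 124.27 - 3.92x → x_m = 27.5768.
Social marginal cost = private MC + MEC = 13.84 + 1.05x.
Set SMC = demand: 13.84 + 1.05x = 124.27 - 3.92x → x* = 22.2193.
The loss is the area between SMC and demand from x* to x_m; with linear curves that's a triangle of height MEC(x_m).
DWL = ½ × 5.3575 × 26.6269 = 71.3268.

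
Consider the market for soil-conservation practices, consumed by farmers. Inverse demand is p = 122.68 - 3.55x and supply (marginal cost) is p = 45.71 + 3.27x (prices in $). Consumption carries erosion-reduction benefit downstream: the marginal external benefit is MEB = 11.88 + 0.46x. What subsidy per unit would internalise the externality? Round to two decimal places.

subsidy = $18.31 per unit

Social marginal benefit = demand + MEB = 134.56 - 3.09x.
Set SMB = MC: 134.56 - 3.09x = 45.71 + 3.27x → x* = 13.9701.
The Pigouvian subsidy equals MEB at x*: 11.88 + 0.46×13.9701 = 18.3062.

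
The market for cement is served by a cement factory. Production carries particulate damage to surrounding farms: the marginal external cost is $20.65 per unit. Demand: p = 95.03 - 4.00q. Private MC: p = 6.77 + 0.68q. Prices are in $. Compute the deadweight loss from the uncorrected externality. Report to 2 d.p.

DWL = $45.56

Market equilibrium (private): 6.77 + 0.68q = 95.03 - 4.00q → q_m = 18.8590.
Social marginal cost = private MC + MEC = 27.42 + 0.68q.
Set SMC = demand: 27.42 + 0.68q = 95.03 - 4.00q → q* = 14.4466.
The welfare-loss triangle has base |q_m − q*| and height MEC(q_m) (the vertical gap between SMC and demand is zero at q* and MEC at q_m).
DWL = ½ × 4.4124 × 20.6500 = 45.5580.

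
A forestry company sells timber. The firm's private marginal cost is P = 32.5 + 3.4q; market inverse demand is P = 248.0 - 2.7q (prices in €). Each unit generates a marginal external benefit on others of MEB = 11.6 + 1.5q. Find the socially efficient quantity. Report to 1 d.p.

Social marginal cost = private MC − MEB = 20.9 + 1.9q.
Set SMC = demand: 20.9 + 1.9q = 248.0 - 2.7q → q* = 49.3696.

q* = 49.4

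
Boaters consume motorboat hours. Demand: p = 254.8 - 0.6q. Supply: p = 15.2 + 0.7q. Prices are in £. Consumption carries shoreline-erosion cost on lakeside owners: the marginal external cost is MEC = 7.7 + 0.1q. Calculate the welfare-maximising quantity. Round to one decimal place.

Social marginal benefit = demand − MEC = 247.1 - 0.7q.
Set SMB = MC: 247.1 - 0.7q = 15.2 + 0.7q → q* = 165.6429.

q* = 165.6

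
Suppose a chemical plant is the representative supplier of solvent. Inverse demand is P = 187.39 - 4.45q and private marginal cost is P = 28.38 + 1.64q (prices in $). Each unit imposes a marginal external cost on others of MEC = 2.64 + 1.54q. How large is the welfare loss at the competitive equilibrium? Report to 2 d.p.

DWL = $120.32

Market equilibrium (private): 28.38 + 1.64q = 187.39 - 4.45q → q_m = 26.1100.
Social marginal cost = private MC + MEC = 31.02 + 3.18q.
Set SMC = demand: 31.02 + 3.18q = 187.39 - 4.45q → q* = 20.4941.
The welfare-loss triangle has base |q_m − q*| and height MEC(q_m) (the vertical gap between SMC and demand is zero at q* and MEC at q_m).
DWL = ½ × 5.6159 × 42.8494 = 120.3190.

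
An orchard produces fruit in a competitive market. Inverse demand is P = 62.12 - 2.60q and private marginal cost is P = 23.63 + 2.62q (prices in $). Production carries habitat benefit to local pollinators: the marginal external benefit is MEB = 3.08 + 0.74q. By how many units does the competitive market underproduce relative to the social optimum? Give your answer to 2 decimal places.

1.91 units

Market equilibrium (private): 23.63 + 2.62q = 62.12 - 2.60q → q_m = 7.3736.
Social marginal cost = private MC − MEB = 20.55 + 1.88q.
Set SMC = demand: 20.55 + 1.88q = 62.12 - 2.60q → q* = 9.2790.
Gap = |7.3736 − 9.2790| = 1.9054.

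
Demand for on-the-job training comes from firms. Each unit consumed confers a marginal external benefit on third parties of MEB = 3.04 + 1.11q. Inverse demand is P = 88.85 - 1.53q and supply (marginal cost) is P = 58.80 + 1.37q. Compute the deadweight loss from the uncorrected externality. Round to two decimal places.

Market equilibrium (private): 58.80 + 1.37q = 88.85 - 1.53q → q_m = 10.3621.
Social marginal benefit = demand + MEB = 91.89 - 0.42q.
Set SMB = MC: 91.89 - 0.42q = 58.80 + 1.37q → q* = 18.4860.
Height of the DWL triangle at q_m is SMB(q_m) − MC(q_m) = MEB(q_m) = 14.5419.
DWL = ½ × 8.1239 × 14.5419 = 59.0685.

DWL = 59.07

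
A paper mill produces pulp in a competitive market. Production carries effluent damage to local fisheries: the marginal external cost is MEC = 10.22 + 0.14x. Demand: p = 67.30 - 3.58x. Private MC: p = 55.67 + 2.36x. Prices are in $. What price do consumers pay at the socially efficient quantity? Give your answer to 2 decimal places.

Social marginal cost = private MC + MEC = 65.89 + 2.50x.
Set SMC = demand: 65.89 + 2.50x = 67.30 - 3.58x → x* = 0.2319.
Consumer price on the demand curve at x*: 67.30 − 3.58×0.2319 = 66.4698.

P = $66.47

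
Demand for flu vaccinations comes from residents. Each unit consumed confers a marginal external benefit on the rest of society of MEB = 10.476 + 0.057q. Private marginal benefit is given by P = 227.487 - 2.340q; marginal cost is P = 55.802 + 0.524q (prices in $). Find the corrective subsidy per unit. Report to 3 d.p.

Social marginal benefit = demand + MEB = 237.963 - 2.283q.
Set SMB = MC: 237.963 - 2.283q = 55.802 + 0.524q → q* = 64.8953.
The Pigouvian subsidy equals MEB at q*: 10.476 + 0.057×64.8953 = 14.1750.

subsidy = $14.175 per unit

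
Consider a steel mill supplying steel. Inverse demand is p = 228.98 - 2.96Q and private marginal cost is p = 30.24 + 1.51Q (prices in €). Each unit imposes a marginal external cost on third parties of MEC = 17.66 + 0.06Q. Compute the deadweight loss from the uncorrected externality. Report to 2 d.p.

Market equilibrium (private): 30.24 + 1.51Q = 228.98 - 2.96Q → Q_m = 44.4609.
Social marginal cost = private MC + MEC = 47.90 + 1.57Q.
Set SMC = demand: 47.90 + 1.57Q = 228.98 - 2.96Q → Q* = 39.9735.
Height of the DWL triangle at Q_m is SMC(Q_m) − demand(Q_m) = MEC(Q_m) = 20.3277.
DWL = ½ × 4.4874 × 20.3277 = 45.6093.

DWL = €45.61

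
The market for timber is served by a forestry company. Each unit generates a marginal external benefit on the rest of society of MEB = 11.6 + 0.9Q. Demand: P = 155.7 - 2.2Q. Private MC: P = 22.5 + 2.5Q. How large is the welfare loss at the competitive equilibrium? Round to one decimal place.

DWL = 181.2

Market equilibrium (private): 22.5 + 2.5Q = 155.7 - 2.2Q → Q_m = 28.3404.
Social marginal cost = private MC − MEB = 10.9 + 1.6Q.
Set SMC = demand: 10.9 + 1.6Q = 155.7 - 2.2Q → Q* = 38.1053.
The loss is the area between SMC and demand from Q* to Q_m; with linear curves that's a triangle of height MEB(Q_m).
DWL = ½ × 9.7649 × 37.1064 = 181.1701.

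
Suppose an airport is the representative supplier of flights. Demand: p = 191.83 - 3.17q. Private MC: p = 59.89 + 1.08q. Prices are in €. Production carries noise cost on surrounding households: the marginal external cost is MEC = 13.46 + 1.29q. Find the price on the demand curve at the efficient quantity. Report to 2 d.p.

P = €124.04

Social marginal cost = private MC + MEC = 73.35 + 2.37q.
Set SMC = demand: 73.35 + 2.37q = 191.83 - 3.17q → q* = 21.3863.
Consumer price on the demand curve at q*: 191.83 − 3.17×21.3863 = 124.0354.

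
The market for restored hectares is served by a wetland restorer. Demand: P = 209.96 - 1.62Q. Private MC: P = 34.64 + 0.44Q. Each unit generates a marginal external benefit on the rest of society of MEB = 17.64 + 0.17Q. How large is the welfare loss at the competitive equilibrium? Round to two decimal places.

DWL = 272.73

Market equilibrium (private): 34.64 + 0.44Q = 209.96 - 1.62Q → Q_m = 85.1068.
Social marginal cost = private MC − MEB = 17.00 + 0.27Q.
Set SMC = demand: 17.00 + 0.27Q = 209.96 - 1.62Q → Q* = 102.0952.
The welfare-loss triangle has base |Q_m − Q*| and height MEB(Q_m) (the vertical gap between SMC and demand is zero at Q* and MEB at Q_m).
DWL = ½ × 16.9884 × 32.1082 = 272.7335.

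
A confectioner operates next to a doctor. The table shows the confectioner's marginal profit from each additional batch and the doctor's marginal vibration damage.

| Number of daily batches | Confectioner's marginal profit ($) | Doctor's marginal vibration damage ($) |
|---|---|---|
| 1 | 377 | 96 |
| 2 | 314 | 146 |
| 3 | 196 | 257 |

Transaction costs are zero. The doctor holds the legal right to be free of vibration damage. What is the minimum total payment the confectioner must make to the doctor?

$242

Efficient level: marginal profit ≥ marginal vibration damage through level 2, so k* = 2.
With the doctor holding the right, the confectioner must at least compensate total damage at k*: 96 + 146 = 242.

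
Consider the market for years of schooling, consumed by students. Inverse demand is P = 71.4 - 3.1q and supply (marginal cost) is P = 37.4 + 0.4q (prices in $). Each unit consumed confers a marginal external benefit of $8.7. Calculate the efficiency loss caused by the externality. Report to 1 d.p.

Market equilibrium (private): 37.4 + 0.4q = 71.4 - 3.1q → q_m = 9.7143.
Social marginal benefit = demand + MEB = 80.1 - 3.1q.
Set SMB = MC: 80.1 - 3.1q = 37.4 + 0.4q → q* = 12.2000.
The loss is the area between SMB and MC from q* to q_m; with linear curves that's a triangle of height MEB(q_m).
DWL = ½ × 2.4857 × 8.7000 = 10.8128.

DWL = $10.8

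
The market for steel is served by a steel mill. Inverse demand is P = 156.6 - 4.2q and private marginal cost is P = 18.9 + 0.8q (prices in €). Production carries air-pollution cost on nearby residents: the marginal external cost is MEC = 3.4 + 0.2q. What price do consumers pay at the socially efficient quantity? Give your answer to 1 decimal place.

Social marginal cost = private MC + MEC = 22.3 + q.
Set SMC = demand: 22.3 + q = 156.6 - 4.2q → q* = 25.8269.
Consumer price on the demand curve at q*: 156.6 − 4.2×25.8269 = 48.1270.

P = €48.1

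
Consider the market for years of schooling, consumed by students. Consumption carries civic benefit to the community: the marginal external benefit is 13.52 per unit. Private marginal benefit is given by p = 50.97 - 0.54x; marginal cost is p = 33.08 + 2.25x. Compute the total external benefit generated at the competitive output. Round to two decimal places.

86.69

Market equilibrium (private): 33.08 + 2.25x = 50.97 - 0.54x → x_m = 6.4122.
Total external benefit = MEB × x_m = 13.52 × 6.4122 = 86.6929.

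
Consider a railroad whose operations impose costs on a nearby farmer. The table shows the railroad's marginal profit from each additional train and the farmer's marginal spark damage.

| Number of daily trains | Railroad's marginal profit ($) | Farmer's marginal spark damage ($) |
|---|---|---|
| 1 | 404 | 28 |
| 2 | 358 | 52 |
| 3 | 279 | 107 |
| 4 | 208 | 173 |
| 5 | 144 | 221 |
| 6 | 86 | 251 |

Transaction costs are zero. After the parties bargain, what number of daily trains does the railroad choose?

4

Bargaining reaches the level where marginal profit last exceeds marginal spark damage.
That holds through level 4 (208 ≥ 173) but not at 5 (144 < 221).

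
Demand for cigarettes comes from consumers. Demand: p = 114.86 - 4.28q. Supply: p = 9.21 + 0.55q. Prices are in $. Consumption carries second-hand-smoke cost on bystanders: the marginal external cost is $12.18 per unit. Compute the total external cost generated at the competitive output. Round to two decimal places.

$266.42

Market equilibrium (private): 9.21 + 0.55q = 114.86 - 4.28q → q_m = 21.8737.
Total external cost = MEC × q_m = 12.18 × 21.8737 = 266.4217.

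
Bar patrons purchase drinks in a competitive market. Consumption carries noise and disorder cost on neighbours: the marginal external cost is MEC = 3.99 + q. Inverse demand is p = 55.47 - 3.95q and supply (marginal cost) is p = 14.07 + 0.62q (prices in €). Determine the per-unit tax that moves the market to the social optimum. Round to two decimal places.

tax = €10.71 per unit

Social marginal benefit = demand − MEC = 51.48 - 4.95q.
Set SMB = MC: 51.48 - 4.95q = 14.07 + 0.62q → q* = 6.7163.
The Pigouvian tax equals MEC at q*: 3.99 + 1.00×6.7163 = 10.7063.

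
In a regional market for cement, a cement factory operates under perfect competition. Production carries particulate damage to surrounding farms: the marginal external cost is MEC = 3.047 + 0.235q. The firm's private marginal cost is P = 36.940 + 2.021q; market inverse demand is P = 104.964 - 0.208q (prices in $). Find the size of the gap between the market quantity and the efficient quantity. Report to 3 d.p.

4.147 units

Market equilibrium (private): 36.940 + 2.021q = 104.964 - 0.208q → q_m = 30.5177.
Social marginal cost = private MC + MEC = 39.987 + 2.256q.
Set SMC = demand: 39.987 + 2.256q = 104.964 - 0.208q → q* = 26.3705.
Gap = |30.5177 − 26.3705| = 4.1472.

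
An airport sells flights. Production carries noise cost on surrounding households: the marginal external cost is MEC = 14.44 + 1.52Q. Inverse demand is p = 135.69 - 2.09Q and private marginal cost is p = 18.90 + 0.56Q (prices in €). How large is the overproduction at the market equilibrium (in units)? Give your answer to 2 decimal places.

19.53 units

Market equilibrium (private): 18.90 + 0.56Q = 135.69 - 2.09Q → Q_m = 44.0717.
Social marginal cost = private MC + MEC = 33.34 + 2.08Q.
Set SMC = demand: 33.34 + 2.08Q = 135.69 - 2.09Q → Q* = 24.5444.
Gap = |44.0717 − 24.5444| = 19.5273.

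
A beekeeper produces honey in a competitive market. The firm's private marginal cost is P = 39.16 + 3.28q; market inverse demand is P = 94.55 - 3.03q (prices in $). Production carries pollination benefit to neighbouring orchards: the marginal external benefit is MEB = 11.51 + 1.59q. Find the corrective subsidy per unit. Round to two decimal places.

subsidy = $34.05 per unit

Social marginal cost = private MC − MEB = 27.65 + 1.69q.
Set SMC = demand: 27.65 + 1.69q = 94.55 - 3.03q → q* = 14.1737.
The Pigouvian subsidy equals MEB at q*: 11.51 + 1.59×14.1737 = 34.0462.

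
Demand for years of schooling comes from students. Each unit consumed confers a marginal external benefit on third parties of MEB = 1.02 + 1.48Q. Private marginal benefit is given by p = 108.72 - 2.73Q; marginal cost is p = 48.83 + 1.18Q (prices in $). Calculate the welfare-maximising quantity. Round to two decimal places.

Q* = 25.07

Social marginal benefit = demand + MEB = 109.74 - 1.25Q.
Set SMB = MC: 109.74 - 1.25Q = 48.83 + 1.18Q → Q* = 25.0658.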